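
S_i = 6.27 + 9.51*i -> [6.27, 15.78, 25.29, 34.8, 44.31]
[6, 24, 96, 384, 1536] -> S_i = 6*4^i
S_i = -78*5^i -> [-78, -390, -1950, -9750, -48750]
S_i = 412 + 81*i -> [412, 493, 574, 655, 736]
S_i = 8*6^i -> [8, 48, 288, 1728, 10368]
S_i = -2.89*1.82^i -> [-2.89, -5.26, -9.57, -17.42, -31.71]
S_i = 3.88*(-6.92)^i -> [3.88, -26.85, 185.8, -1285.73, 8897.26]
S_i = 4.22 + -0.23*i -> [4.22, 3.99, 3.76, 3.53, 3.3]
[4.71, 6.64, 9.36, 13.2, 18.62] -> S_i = 4.71*1.41^i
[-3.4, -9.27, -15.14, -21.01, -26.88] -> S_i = -3.40 + -5.87*i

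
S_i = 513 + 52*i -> [513, 565, 617, 669, 721]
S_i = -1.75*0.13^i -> [-1.75, -0.23, -0.03, -0.0, -0.0]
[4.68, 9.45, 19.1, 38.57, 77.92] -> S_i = 4.68*2.02^i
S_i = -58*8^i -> [-58, -464, -3712, -29696, -237568]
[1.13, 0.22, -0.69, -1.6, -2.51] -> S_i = 1.13 + -0.91*i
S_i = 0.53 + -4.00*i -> [0.53, -3.47, -7.47, -11.47, -15.47]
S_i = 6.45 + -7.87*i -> [6.45, -1.42, -9.29, -17.16, -25.03]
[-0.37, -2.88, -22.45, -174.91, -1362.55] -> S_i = -0.37*7.79^i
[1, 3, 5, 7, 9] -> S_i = 1 + 2*i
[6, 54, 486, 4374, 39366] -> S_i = 6*9^i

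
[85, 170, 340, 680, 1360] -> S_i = 85*2^i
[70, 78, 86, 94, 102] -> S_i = 70 + 8*i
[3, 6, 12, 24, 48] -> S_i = 3*2^i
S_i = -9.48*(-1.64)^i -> [-9.48, 15.55, -25.5, 41.82, -68.58]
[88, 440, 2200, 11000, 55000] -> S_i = 88*5^i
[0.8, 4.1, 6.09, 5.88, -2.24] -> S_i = Random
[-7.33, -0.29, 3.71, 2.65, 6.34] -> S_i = Random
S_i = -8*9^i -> [-8, -72, -648, -5832, -52488]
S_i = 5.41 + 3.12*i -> [5.41, 8.53, 11.65, 14.77, 17.89]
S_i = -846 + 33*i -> [-846, -813, -780, -747, -714]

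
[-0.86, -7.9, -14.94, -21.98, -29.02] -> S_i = -0.86 + -7.04*i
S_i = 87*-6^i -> [87, -522, 3132, -18792, 112752]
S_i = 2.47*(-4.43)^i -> [2.47, -10.94, 48.47, -214.74, 951.29]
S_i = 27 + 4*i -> [27, 31, 35, 39, 43]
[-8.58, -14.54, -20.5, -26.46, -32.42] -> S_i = -8.58 + -5.96*i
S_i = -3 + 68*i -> [-3, 65, 133, 201, 269]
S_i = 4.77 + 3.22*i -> [4.77, 7.99, 11.21, 14.43, 17.65]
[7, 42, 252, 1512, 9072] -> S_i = 7*6^i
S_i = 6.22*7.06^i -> [6.22, 43.91, 310.03, 2188.79, 15452.87]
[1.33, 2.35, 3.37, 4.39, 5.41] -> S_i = 1.33 + 1.02*i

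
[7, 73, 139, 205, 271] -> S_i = 7 + 66*i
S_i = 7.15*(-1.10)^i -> [7.15, -7.87, 8.65, -9.52, 10.47]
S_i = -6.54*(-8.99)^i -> [-6.54, 58.79, -528.56, 4751.79, -42718.55]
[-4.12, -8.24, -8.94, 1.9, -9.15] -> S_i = Random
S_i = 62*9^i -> [62, 558, 5022, 45198, 406782]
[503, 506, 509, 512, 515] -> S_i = 503 + 3*i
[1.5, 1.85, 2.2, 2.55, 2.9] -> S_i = 1.50 + 0.35*i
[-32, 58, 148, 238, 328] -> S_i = -32 + 90*i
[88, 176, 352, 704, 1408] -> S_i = 88*2^i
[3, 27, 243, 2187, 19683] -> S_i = 3*9^i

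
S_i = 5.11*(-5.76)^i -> [5.11, -29.43, 169.54, -976.54, 5624.85]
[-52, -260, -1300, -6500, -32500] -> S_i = -52*5^i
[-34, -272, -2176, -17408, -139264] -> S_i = -34*8^i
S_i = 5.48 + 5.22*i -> [5.48, 10.7, 15.92, 21.14, 26.36]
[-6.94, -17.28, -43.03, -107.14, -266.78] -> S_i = -6.94*2.49^i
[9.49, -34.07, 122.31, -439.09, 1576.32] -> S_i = 9.49*(-3.59)^i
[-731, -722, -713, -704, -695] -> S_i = -731 + 9*i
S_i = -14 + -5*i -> [-14, -19, -24, -29, -34]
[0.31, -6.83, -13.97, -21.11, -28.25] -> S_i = 0.31 + -7.14*i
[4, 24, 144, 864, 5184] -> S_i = 4*6^i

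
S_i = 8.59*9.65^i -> [8.59, 82.89, 799.92, 7719.25, 74490.76]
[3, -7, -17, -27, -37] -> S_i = 3 + -10*i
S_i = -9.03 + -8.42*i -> [-9.03, -17.45, -25.87, -34.29, -42.71]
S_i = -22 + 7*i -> [-22, -15, -8, -1, 6]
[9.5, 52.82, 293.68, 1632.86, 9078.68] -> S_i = 9.50*5.56^i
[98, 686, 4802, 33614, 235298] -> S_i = 98*7^i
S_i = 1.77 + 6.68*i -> [1.77, 8.45, 15.13, 21.81, 28.49]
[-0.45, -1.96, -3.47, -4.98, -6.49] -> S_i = -0.45 + -1.51*i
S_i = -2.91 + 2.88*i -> [-2.91, -0.03, 2.85, 5.73, 8.61]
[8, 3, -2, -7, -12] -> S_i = 8 + -5*i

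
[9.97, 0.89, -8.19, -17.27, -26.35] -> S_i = 9.97 + -9.08*i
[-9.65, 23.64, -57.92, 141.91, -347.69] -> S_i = -9.65*(-2.45)^i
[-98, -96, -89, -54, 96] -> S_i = Random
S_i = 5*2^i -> [5, 10, 20, 40, 80]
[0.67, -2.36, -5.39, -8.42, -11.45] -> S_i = 0.67 + -3.03*i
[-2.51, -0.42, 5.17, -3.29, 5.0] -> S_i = Random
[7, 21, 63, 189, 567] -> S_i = 7*3^i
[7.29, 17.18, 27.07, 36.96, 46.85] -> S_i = 7.29 + 9.89*i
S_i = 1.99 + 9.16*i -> [1.99, 11.15, 20.31, 29.47, 38.63]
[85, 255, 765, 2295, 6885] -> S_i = 85*3^i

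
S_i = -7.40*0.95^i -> [-7.4, -7.03, -6.68, -6.34, -6.03]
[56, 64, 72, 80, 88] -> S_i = 56 + 8*i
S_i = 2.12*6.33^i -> [2.12, 13.42, 84.95, 537.71, 3403.7]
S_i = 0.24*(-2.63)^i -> [0.24, -0.63, 1.66, -4.37, 11.48]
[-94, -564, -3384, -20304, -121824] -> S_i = -94*6^i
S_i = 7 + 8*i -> [7, 15, 23, 31, 39]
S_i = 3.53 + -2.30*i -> [3.53, 1.23, -1.07, -3.37, -5.67]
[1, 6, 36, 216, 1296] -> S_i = 1*6^i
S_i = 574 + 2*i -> [574, 576, 578, 580, 582]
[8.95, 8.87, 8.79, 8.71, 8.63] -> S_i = 8.95 + -0.08*i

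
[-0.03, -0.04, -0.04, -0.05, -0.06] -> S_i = -0.03*1.20^i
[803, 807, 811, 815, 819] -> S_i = 803 + 4*i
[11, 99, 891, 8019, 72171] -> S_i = 11*9^i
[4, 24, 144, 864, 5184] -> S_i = 4*6^i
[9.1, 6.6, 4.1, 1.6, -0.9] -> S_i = 9.10 + -2.50*i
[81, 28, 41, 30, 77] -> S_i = Random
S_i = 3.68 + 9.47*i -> [3.68, 13.15, 22.62, 32.09, 41.56]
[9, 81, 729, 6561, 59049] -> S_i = 9*9^i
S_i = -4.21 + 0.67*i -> [-4.21, -3.54, -2.87, -2.2, -1.53]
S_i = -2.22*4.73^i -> [-2.22, -10.5, -49.67, -234.93, -1111.21]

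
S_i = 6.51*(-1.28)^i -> [6.51, -8.33, 10.67, -13.65, 17.48]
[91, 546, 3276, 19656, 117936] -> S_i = 91*6^i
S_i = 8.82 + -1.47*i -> [8.82, 7.35, 5.88, 4.41, 2.94]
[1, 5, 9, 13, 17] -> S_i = 1 + 4*i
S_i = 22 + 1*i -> [22, 23, 24, 25, 26]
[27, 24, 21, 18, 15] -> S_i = 27 + -3*i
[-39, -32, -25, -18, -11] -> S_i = -39 + 7*i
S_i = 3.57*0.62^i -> [3.57, 2.21, 1.37, 0.85, 0.53]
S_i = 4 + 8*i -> [4, 12, 20, 28, 36]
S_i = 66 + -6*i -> [66, 60, 54, 48, 42]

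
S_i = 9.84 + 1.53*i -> [9.84, 11.37, 12.9, 14.43, 15.96]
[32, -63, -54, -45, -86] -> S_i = Random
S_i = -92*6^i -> [-92, -552, -3312, -19872, -119232]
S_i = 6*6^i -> [6, 36, 216, 1296, 7776]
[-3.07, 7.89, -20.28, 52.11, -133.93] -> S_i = -3.07*(-2.57)^i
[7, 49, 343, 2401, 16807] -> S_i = 7*7^i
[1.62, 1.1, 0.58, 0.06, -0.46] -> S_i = 1.62 + -0.52*i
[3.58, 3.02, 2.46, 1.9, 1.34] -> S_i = 3.58 + -0.56*i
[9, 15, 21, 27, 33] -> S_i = 9 + 6*i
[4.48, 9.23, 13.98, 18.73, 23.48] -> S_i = 4.48 + 4.75*i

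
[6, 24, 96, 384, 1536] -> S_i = 6*4^i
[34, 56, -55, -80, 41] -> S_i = Random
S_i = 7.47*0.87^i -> [7.47, 6.5, 5.65, 4.92, 4.28]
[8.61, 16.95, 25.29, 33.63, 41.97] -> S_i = 8.61 + 8.34*i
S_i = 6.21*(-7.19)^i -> [6.21, -44.65, 321.03, -2308.23, 16596.14]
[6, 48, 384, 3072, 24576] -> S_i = 6*8^i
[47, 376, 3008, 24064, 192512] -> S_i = 47*8^i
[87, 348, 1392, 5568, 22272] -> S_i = 87*4^i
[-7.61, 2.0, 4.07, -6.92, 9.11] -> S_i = Random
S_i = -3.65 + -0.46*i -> [-3.65, -4.11, -4.57, -5.03, -5.49]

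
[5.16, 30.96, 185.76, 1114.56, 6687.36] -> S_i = 5.16*6.00^i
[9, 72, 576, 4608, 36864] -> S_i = 9*8^i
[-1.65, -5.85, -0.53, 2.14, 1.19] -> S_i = Random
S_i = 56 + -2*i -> [56, 54, 52, 50, 48]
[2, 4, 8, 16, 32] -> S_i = 2*2^i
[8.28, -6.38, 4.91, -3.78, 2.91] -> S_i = 8.28*(-0.77)^i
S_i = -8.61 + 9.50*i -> [-8.61, 0.89, 10.39, 19.89, 29.39]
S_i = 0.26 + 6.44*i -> [0.26, 6.7, 13.14, 19.58, 26.02]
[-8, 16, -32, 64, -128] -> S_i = -8*-2^i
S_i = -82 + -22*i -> [-82, -104, -126, -148, -170]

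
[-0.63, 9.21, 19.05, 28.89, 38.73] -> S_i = -0.63 + 9.84*i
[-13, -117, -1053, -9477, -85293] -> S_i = -13*9^i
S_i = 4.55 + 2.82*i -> [4.55, 7.37, 10.19, 13.01, 15.83]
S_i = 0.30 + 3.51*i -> [0.3, 3.81, 7.32, 10.83, 14.34]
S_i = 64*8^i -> [64, 512, 4096, 32768, 262144]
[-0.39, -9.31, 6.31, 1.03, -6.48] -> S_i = Random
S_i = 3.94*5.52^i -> [3.94, 21.75, 120.05, 662.69, 3658.07]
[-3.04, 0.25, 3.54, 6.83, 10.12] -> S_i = -3.04 + 3.29*i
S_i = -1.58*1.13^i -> [-1.58, -1.79, -2.02, -2.28, -2.58]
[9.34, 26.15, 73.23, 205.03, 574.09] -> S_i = 9.34*2.80^i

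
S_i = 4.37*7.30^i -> [4.37, 31.9, 232.88, 1700.0, 12410.03]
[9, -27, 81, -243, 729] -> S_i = 9*-3^i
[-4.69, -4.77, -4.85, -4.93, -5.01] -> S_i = -4.69 + -0.08*i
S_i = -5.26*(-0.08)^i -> [-5.26, 0.42, -0.03, 0.0, -0.0]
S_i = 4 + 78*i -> [4, 82, 160, 238, 316]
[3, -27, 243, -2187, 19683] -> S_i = 3*-9^i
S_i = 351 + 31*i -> [351, 382, 413, 444, 475]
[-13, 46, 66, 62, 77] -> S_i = Random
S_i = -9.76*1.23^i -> [-9.76, -12.0, -14.77, -18.16, -22.34]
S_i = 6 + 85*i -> [6, 91, 176, 261, 346]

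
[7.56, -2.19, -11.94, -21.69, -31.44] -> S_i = 7.56 + -9.75*i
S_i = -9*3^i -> [-9, -27, -81, -243, -729]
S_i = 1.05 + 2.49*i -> [1.05, 3.54, 6.03, 8.52, 11.01]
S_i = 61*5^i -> [61, 305, 1525, 7625, 38125]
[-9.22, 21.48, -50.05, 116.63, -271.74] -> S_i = -9.22*(-2.33)^i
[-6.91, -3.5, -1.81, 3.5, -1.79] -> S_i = Random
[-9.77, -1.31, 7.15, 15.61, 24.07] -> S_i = -9.77 + 8.46*i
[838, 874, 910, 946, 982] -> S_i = 838 + 36*i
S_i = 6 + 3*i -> [6, 9, 12, 15, 18]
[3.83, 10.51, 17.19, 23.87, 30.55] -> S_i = 3.83 + 6.68*i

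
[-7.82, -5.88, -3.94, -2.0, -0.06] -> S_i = -7.82 + 1.94*i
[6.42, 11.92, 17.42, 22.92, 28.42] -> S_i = 6.42 + 5.50*i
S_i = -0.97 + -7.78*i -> [-0.97, -8.75, -16.53, -24.31, -32.09]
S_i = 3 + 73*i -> [3, 76, 149, 222, 295]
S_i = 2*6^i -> [2, 12, 72, 432, 2592]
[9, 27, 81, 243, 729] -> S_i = 9*3^i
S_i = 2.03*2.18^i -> [2.03, 4.43, 9.65, 21.03, 45.85]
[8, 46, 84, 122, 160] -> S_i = 8 + 38*i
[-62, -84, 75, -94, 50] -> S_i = Random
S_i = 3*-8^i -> [3, -24, 192, -1536, 12288]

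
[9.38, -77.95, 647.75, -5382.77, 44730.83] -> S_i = 9.38*(-8.31)^i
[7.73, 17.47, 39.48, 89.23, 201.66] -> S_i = 7.73*2.26^i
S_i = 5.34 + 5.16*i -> [5.34, 10.5, 15.66, 20.82, 25.98]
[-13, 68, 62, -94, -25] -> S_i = Random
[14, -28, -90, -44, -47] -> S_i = Random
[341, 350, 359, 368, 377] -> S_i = 341 + 9*i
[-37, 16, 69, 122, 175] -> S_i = -37 + 53*i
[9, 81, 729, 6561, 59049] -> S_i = 9*9^i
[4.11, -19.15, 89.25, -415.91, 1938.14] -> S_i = 4.11*(-4.66)^i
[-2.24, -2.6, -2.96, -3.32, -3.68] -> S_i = -2.24 + -0.36*i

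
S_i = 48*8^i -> [48, 384, 3072, 24576, 196608]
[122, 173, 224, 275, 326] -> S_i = 122 + 51*i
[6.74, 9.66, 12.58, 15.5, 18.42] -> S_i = 6.74 + 2.92*i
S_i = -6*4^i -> [-6, -24, -96, -384, -1536]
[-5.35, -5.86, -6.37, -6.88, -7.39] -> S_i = -5.35 + -0.51*i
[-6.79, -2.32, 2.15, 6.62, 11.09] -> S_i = -6.79 + 4.47*i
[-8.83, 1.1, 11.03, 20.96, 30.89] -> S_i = -8.83 + 9.93*i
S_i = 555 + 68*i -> [555, 623, 691, 759, 827]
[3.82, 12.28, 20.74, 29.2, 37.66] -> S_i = 3.82 + 8.46*i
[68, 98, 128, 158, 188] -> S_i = 68 + 30*i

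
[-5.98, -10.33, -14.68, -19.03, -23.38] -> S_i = -5.98 + -4.35*i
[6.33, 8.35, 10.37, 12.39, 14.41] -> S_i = 6.33 + 2.02*i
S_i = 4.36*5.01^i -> [4.36, 21.84, 109.44, 548.28, 2746.87]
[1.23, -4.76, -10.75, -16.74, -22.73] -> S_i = 1.23 + -5.99*i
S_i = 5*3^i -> [5, 15, 45, 135, 405]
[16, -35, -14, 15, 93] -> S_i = Random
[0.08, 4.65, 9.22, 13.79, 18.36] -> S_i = 0.08 + 4.57*i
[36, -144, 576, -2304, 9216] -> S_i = 36*-4^i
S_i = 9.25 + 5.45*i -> [9.25, 14.7, 20.15, 25.6, 31.05]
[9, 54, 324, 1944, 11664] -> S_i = 9*6^i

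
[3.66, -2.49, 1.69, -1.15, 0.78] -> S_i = 3.66*(-0.68)^i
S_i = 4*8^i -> [4, 32, 256, 2048, 16384]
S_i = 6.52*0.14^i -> [6.52, 0.91, 0.13, 0.02, 0.0]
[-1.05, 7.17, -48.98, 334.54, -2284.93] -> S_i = -1.05*(-6.83)^i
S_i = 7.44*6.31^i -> [7.44, 46.95, 296.23, 1869.22, 11794.79]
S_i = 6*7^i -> [6, 42, 294, 2058, 14406]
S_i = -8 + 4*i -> [-8, -4, 0, 4, 8]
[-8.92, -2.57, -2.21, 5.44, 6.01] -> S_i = Random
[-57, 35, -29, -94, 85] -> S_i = Random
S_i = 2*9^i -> [2, 18, 162, 1458, 13122]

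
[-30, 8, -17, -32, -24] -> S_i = Random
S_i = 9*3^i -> [9, 27, 81, 243, 729]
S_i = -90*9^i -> [-90, -810, -7290, -65610, -590490]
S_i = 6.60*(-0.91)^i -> [6.6, -6.01, 5.47, -4.97, 4.53]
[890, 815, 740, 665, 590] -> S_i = 890 + -75*i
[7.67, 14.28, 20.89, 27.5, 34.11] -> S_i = 7.67 + 6.61*i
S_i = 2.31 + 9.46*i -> [2.31, 11.77, 21.23, 30.69, 40.15]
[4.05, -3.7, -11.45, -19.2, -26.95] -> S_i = 4.05 + -7.75*i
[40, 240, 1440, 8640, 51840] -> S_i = 40*6^i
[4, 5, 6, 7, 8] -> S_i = 4 + 1*i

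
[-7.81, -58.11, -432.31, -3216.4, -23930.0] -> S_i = -7.81*7.44^i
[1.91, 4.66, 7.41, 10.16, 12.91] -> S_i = 1.91 + 2.75*i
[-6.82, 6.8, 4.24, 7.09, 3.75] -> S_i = Random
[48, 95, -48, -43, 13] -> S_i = Random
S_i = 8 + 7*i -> [8, 15, 22, 29, 36]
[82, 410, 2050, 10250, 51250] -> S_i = 82*5^i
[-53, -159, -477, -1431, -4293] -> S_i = -53*3^i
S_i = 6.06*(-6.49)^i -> [6.06, -39.33, 255.25, -1656.56, 10751.06]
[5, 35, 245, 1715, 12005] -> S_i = 5*7^i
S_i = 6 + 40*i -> [6, 46, 86, 126, 166]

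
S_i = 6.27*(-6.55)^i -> [6.27, -41.07, 269.0, -1761.94, 11540.72]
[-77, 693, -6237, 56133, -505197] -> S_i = -77*-9^i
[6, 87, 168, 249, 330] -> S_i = 6 + 81*i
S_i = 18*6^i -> [18, 108, 648, 3888, 23328]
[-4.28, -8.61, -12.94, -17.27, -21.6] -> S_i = -4.28 + -4.33*i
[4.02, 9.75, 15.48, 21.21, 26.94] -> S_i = 4.02 + 5.73*i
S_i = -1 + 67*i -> [-1, 66, 133, 200, 267]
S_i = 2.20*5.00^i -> [2.2, 11.0, 55.0, 275.0, 1375.0]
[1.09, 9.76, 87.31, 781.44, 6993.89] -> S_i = 1.09*8.95^i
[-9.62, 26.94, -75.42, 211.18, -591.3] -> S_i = -9.62*(-2.80)^i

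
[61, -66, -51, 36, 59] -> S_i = Random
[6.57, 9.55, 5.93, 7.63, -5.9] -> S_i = Random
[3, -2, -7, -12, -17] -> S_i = 3 + -5*i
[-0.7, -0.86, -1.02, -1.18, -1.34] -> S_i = -0.70 + -0.16*i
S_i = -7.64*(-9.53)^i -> [-7.64, 72.81, -693.87, 6612.6, -63018.05]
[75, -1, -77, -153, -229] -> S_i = 75 + -76*i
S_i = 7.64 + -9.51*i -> [7.64, -1.87, -11.38, -20.89, -30.4]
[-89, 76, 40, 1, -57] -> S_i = Random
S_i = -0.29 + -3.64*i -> [-0.29, -3.93, -7.57, -11.21, -14.85]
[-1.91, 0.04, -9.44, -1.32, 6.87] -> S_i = Random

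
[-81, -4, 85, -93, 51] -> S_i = Random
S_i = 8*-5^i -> [8, -40, 200, -1000, 5000]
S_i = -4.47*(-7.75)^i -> [-4.47, 34.64, -268.48, 2080.72, -16125.54]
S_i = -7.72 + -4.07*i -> [-7.72, -11.79, -15.86, -19.93, -24.0]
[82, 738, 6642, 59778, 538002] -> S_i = 82*9^i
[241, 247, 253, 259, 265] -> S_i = 241 + 6*i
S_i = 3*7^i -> [3, 21, 147, 1029, 7203]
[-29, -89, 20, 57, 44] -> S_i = Random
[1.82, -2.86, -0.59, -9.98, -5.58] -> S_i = Random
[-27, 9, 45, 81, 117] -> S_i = -27 + 36*i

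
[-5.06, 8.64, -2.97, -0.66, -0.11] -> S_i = Random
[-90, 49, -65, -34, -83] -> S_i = Random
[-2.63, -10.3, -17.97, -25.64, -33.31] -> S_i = -2.63 + -7.67*i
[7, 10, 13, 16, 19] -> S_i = 7 + 3*i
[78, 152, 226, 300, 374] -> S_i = 78 + 74*i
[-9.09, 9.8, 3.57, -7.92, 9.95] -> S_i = Random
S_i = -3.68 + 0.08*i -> [-3.68, -3.6, -3.52, -3.44, -3.36]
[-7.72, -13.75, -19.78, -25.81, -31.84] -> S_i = -7.72 + -6.03*i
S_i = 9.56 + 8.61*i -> [9.56, 18.17, 26.78, 35.39, 44.0]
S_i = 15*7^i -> [15, 105, 735, 5145, 36015]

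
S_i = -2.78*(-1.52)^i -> [-2.78, 4.23, -6.42, 9.76, -14.84]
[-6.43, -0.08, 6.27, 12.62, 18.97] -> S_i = -6.43 + 6.35*i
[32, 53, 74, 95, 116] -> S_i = 32 + 21*i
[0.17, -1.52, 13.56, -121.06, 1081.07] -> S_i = 0.17*(-8.93)^i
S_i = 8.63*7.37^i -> [8.63, 63.6, 468.75, 3454.72, 25461.31]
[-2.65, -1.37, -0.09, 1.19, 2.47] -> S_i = -2.65 + 1.28*i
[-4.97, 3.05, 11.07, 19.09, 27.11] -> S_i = -4.97 + 8.02*i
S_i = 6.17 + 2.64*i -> [6.17, 8.81, 11.45, 14.09, 16.73]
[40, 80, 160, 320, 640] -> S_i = 40*2^i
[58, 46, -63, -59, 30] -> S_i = Random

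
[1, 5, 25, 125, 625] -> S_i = 1*5^i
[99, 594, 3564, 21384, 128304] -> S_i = 99*6^i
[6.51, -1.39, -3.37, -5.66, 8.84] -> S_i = Random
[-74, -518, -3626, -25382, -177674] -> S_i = -74*7^i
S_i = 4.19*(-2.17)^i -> [4.19, -9.09, 19.73, -42.81, 92.91]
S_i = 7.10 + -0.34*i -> [7.1, 6.76, 6.42, 6.08, 5.74]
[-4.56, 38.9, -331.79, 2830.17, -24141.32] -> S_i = -4.56*(-8.53)^i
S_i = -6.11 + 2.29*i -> [-6.11, -3.82, -1.53, 0.76, 3.05]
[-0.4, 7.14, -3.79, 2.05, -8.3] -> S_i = Random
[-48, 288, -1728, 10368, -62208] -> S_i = -48*-6^i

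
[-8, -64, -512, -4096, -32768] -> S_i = -8*8^i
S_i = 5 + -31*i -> [5, -26, -57, -88, -119]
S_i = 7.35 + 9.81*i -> [7.35, 17.16, 26.97, 36.78, 46.59]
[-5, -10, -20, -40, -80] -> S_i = -5*2^i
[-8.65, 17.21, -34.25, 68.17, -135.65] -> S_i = -8.65*(-1.99)^i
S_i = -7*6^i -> [-7, -42, -252, -1512, -9072]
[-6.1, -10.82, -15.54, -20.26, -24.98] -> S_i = -6.10 + -4.72*i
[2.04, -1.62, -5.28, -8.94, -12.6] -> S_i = 2.04 + -3.66*i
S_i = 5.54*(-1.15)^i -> [5.54, -6.37, 7.33, -8.43, 9.69]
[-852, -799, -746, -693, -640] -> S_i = -852 + 53*i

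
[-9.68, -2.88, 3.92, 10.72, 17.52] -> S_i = -9.68 + 6.80*i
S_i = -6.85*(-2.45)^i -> [-6.85, 16.78, -41.12, 100.74, -246.81]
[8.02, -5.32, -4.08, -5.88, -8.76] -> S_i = Random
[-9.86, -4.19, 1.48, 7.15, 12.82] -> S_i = -9.86 + 5.67*i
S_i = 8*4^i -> [8, 32, 128, 512, 2048]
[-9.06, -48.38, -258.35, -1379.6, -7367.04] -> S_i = -9.06*5.34^i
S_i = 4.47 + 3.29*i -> [4.47, 7.76, 11.05, 14.34, 17.63]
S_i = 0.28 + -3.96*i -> [0.28, -3.68, -7.64, -11.6, -15.56]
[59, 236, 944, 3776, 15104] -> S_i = 59*4^i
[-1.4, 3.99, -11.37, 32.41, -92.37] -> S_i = -1.40*(-2.85)^i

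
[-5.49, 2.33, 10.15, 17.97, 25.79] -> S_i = -5.49 + 7.82*i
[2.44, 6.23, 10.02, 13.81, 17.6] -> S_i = 2.44 + 3.79*i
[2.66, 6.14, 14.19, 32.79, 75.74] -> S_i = 2.66*2.31^i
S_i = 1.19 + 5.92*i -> [1.19, 7.11, 13.03, 18.95, 24.87]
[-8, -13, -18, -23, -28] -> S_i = -8 + -5*i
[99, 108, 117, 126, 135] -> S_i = 99 + 9*i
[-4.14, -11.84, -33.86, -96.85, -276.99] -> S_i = -4.14*2.86^i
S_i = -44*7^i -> [-44, -308, -2156, -15092, -105644]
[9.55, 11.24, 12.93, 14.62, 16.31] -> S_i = 9.55 + 1.69*i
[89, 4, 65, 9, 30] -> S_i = Random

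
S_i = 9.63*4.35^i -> [9.63, 41.89, 182.22, 792.67, 3448.13]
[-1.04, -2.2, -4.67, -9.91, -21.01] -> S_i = -1.04*2.12^i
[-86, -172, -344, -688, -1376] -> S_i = -86*2^i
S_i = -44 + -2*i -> [-44, -46, -48, -50, -52]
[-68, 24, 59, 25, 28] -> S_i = Random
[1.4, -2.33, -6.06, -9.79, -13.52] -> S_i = 1.40 + -3.73*i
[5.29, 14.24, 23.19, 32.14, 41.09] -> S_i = 5.29 + 8.95*i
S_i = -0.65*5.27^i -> [-0.65, -3.43, -18.05, -95.14, -501.37]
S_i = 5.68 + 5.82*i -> [5.68, 11.5, 17.32, 23.14, 28.96]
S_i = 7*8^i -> [7, 56, 448, 3584, 28672]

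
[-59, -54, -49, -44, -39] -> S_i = -59 + 5*i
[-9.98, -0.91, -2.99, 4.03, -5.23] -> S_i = Random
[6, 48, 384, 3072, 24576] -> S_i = 6*8^i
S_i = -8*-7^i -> [-8, 56, -392, 2744, -19208]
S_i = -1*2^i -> [-1, -2, -4, -8, -16]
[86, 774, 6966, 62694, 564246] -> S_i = 86*9^i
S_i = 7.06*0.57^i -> [7.06, 4.02, 2.29, 1.31, 0.75]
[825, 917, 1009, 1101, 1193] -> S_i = 825 + 92*i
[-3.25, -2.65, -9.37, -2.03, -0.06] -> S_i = Random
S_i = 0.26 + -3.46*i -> [0.26, -3.2, -6.66, -10.12, -13.58]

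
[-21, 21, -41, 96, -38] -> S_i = Random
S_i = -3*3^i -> [-3, -9, -27, -81, -243]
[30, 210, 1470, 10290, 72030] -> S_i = 30*7^i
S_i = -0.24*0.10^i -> [-0.24, -0.02, -0.0, -0.0, -0.0]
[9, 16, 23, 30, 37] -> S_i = 9 + 7*i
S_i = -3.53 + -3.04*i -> [-3.53, -6.57, -9.61, -12.65, -15.69]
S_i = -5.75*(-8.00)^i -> [-5.75, 46.0, -368.0, 2944.0, -23552.0]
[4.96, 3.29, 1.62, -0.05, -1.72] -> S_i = 4.96 + -1.67*i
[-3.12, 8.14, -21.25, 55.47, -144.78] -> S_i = -3.12*(-2.61)^i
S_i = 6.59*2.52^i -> [6.59, 16.61, 41.85, 105.46, 265.76]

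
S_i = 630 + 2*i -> [630, 632, 634, 636, 638]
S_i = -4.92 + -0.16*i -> [-4.92, -5.08, -5.24, -5.4, -5.56]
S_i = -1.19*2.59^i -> [-1.19, -3.08, -7.98, -20.68, -53.55]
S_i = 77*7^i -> [77, 539, 3773, 26411, 184877]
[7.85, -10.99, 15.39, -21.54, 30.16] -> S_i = 7.85*(-1.40)^i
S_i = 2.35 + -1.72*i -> [2.35, 0.63, -1.09, -2.81, -4.53]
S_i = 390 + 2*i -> [390, 392, 394, 396, 398]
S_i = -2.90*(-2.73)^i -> [-2.9, 7.92, -21.61, 59.0, -161.08]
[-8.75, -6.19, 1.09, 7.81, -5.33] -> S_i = Random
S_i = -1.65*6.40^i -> [-1.65, -10.56, -67.58, -432.54, -2768.24]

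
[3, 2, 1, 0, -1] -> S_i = 3 + -1*i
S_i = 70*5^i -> [70, 350, 1750, 8750, 43750]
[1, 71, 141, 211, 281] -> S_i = 1 + 70*i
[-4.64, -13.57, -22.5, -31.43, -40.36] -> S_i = -4.64 + -8.93*i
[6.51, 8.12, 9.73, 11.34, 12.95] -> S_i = 6.51 + 1.61*i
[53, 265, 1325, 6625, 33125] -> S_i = 53*5^i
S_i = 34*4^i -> [34, 136, 544, 2176, 8704]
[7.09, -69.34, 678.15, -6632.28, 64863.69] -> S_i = 7.09*(-9.78)^i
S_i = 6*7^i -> [6, 42, 294, 2058, 14406]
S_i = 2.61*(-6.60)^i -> [2.61, -17.23, 113.69, -750.36, 4952.41]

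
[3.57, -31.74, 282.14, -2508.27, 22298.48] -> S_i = 3.57*(-8.89)^i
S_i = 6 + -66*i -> [6, -60, -126, -192, -258]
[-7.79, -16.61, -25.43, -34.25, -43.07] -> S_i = -7.79 + -8.82*i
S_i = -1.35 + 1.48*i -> [-1.35, 0.13, 1.61, 3.09, 4.57]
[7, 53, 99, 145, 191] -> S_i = 7 + 46*i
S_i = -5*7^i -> [-5, -35, -245, -1715, -12005]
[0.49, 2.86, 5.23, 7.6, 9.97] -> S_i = 0.49 + 2.37*i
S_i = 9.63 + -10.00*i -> [9.63, -0.37, -10.37, -20.37, -30.37]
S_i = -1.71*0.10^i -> [-1.71, -0.17, -0.02, -0.0, -0.0]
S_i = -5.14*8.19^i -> [-5.14, -42.1, -344.77, -2823.68, -23125.9]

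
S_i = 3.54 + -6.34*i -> [3.54, -2.8, -9.14, -15.48, -21.82]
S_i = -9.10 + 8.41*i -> [-9.1, -0.69, 7.72, 16.13, 24.54]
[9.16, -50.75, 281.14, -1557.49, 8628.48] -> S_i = 9.16*(-5.54)^i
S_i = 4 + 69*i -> [4, 73, 142, 211, 280]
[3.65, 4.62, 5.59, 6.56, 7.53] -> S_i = 3.65 + 0.97*i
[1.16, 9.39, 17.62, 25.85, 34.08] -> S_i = 1.16 + 8.23*i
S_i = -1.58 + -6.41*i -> [-1.58, -7.99, -14.4, -20.81, -27.22]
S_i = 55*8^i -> [55, 440, 3520, 28160, 225280]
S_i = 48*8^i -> [48, 384, 3072, 24576, 196608]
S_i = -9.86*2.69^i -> [-9.86, -26.52, -71.35, -191.93, -516.28]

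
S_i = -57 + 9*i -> [-57, -48, -39, -30, -21]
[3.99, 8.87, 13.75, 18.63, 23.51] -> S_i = 3.99 + 4.88*i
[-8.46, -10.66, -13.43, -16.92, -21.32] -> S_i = -8.46*1.26^i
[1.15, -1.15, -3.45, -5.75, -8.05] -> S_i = 1.15 + -2.30*i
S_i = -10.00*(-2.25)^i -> [-10.0, 22.5, -50.62, 113.91, -256.29]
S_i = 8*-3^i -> [8, -24, 72, -216, 648]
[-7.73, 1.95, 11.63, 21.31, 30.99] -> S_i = -7.73 + 9.68*i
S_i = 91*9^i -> [91, 819, 7371, 66339, 597051]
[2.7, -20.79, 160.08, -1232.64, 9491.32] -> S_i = 2.70*(-7.70)^i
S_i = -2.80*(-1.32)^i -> [-2.8, 3.7, -4.88, 6.44, -8.5]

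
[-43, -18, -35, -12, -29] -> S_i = Random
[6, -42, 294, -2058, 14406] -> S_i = 6*-7^i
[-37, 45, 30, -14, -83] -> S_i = Random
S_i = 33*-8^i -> [33, -264, 2112, -16896, 135168]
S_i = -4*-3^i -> [-4, 12, -36, 108, -324]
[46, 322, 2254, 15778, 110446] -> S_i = 46*7^i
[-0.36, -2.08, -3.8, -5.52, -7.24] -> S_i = -0.36 + -1.72*i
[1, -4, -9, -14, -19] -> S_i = 1 + -5*i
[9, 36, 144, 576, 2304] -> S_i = 9*4^i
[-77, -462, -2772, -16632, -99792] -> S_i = -77*6^i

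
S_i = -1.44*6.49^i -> [-1.44, -9.35, -60.65, -393.64, -2554.71]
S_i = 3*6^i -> [3, 18, 108, 648, 3888]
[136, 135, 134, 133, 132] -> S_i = 136 + -1*i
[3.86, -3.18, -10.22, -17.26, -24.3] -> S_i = 3.86 + -7.04*i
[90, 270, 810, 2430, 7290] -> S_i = 90*3^i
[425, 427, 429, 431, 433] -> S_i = 425 + 2*i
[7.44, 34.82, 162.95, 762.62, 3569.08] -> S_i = 7.44*4.68^i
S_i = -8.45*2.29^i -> [-8.45, -19.35, -44.31, -101.48, -232.38]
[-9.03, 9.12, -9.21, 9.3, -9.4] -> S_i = -9.03*(-1.01)^i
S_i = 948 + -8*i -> [948, 940, 932, 924, 916]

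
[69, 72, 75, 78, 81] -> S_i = 69 + 3*i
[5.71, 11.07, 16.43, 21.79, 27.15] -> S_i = 5.71 + 5.36*i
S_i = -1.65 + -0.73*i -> [-1.65, -2.38, -3.11, -3.84, -4.57]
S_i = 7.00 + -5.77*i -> [7.0, 1.23, -4.54, -10.31, -16.08]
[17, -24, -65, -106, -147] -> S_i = 17 + -41*i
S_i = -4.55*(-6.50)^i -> [-4.55, 29.58, -192.24, 1249.54, -8122.03]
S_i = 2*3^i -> [2, 6, 18, 54, 162]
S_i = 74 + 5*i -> [74, 79, 84, 89, 94]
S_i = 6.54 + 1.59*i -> [6.54, 8.13, 9.72, 11.31, 12.9]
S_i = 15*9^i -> [15, 135, 1215, 10935, 98415]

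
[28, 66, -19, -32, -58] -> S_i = Random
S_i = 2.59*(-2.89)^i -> [2.59, -7.49, 21.63, -62.52, 180.67]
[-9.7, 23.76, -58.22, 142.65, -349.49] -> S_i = -9.70*(-2.45)^i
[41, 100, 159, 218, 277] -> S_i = 41 + 59*i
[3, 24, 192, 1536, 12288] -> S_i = 3*8^i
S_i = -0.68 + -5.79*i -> [-0.68, -6.47, -12.26, -18.05, -23.84]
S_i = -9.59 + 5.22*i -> [-9.59, -4.37, 0.85, 6.07, 11.29]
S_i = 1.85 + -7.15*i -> [1.85, -5.3, -12.45, -19.6, -26.75]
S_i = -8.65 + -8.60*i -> [-8.65, -17.25, -25.85, -34.45, -43.05]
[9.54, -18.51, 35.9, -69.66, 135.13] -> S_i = 9.54*(-1.94)^i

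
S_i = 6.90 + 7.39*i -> [6.9, 14.29, 21.68, 29.07, 36.46]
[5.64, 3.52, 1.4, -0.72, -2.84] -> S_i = 5.64 + -2.12*i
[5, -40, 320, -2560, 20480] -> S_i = 5*-8^i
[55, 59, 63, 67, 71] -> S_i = 55 + 4*i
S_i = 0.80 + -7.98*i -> [0.8, -7.18, -15.16, -23.14, -31.12]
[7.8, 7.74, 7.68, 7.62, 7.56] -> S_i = 7.80 + -0.06*i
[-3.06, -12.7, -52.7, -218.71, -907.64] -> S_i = -3.06*4.15^i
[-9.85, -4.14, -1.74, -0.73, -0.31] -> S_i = -9.85*0.42^i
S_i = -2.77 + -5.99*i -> [-2.77, -8.76, -14.75, -20.74, -26.73]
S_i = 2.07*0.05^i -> [2.07, 0.1, 0.01, 0.0, 0.0]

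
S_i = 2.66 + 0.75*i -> [2.66, 3.41, 4.16, 4.91, 5.66]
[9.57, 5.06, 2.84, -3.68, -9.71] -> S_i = Random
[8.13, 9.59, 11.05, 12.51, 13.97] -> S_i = 8.13 + 1.46*i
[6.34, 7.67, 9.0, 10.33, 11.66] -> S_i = 6.34 + 1.33*i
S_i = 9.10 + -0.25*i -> [9.1, 8.85, 8.6, 8.35, 8.1]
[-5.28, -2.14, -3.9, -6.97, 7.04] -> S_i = Random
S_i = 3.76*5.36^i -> [3.76, 20.15, 108.02, 579.0, 3103.47]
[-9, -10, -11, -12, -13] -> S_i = -9 + -1*i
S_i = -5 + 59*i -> [-5, 54, 113, 172, 231]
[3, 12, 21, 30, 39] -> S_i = 3 + 9*i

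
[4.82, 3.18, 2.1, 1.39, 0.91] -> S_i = 4.82*0.66^i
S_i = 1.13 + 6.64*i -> [1.13, 7.77, 14.41, 21.05, 27.69]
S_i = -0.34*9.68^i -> [-0.34, -3.29, -31.86, -308.39, -2985.25]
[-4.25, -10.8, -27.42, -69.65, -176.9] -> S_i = -4.25*2.54^i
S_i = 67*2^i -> [67, 134, 268, 536, 1072]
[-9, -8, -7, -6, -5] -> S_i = -9 + 1*i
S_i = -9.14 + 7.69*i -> [-9.14, -1.45, 6.24, 13.93, 21.62]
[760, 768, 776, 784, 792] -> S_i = 760 + 8*i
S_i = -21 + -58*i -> [-21, -79, -137, -195, -253]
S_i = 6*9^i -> [6, 54, 486, 4374, 39366]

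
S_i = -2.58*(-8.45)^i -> [-2.58, 21.8, -184.22, 1556.65, -13153.66]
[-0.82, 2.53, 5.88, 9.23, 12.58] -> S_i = -0.82 + 3.35*i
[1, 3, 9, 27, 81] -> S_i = 1*3^i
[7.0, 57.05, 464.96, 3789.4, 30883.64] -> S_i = 7.00*8.15^i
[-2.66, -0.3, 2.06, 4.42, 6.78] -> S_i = -2.66 + 2.36*i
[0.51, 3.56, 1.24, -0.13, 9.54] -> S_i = Random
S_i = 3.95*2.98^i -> [3.95, 11.77, 35.08, 104.53, 311.5]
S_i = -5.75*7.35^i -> [-5.75, -42.26, -310.63, -2283.13, -16780.98]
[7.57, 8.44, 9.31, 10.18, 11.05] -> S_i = 7.57 + 0.87*i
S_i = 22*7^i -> [22, 154, 1078, 7546, 52822]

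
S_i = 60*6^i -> [60, 360, 2160, 12960, 77760]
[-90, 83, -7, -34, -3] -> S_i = Random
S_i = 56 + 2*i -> [56, 58, 60, 62, 64]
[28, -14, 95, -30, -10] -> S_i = Random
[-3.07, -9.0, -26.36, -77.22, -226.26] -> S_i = -3.07*2.93^i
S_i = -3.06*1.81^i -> [-3.06, -5.54, -10.02, -18.15, -32.84]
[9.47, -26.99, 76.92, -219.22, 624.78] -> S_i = 9.47*(-2.85)^i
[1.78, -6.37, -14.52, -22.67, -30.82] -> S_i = 1.78 + -8.15*i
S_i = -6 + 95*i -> [-6, 89, 184, 279, 374]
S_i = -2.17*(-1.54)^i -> [-2.17, 3.34, -5.15, 7.93, -12.21]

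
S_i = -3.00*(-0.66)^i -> [-3.0, 1.98, -1.31, 0.86, -0.57]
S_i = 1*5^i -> [1, 5, 25, 125, 625]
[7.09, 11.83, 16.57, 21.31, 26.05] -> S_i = 7.09 + 4.74*i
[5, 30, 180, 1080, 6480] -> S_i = 5*6^i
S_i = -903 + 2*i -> [-903, -901, -899, -897, -895]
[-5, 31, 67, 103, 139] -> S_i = -5 + 36*i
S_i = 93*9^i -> [93, 837, 7533, 67797, 610173]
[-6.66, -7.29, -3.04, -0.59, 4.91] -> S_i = Random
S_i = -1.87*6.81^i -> [-1.87, -12.73, -86.72, -590.59, -4021.89]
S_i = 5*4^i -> [5, 20, 80, 320, 1280]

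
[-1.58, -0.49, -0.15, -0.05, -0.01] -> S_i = -1.58*0.31^i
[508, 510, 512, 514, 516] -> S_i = 508 + 2*i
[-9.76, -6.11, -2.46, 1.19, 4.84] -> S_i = -9.76 + 3.65*i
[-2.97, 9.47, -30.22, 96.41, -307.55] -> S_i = -2.97*(-3.19)^i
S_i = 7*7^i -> [7, 49, 343, 2401, 16807]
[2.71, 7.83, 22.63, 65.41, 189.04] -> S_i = 2.71*2.89^i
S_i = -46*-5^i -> [-46, 230, -1150, 5750, -28750]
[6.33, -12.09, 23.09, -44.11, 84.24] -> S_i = 6.33*(-1.91)^i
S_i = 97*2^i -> [97, 194, 388, 776, 1552]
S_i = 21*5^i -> [21, 105, 525, 2625, 13125]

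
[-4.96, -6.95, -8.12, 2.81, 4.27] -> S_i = Random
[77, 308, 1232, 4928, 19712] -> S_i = 77*4^i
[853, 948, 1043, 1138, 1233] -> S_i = 853 + 95*i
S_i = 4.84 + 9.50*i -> [4.84, 14.34, 23.84, 33.34, 42.84]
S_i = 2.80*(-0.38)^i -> [2.8, -1.06, 0.4, -0.15, 0.06]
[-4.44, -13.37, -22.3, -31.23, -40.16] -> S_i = -4.44 + -8.93*i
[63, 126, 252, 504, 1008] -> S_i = 63*2^i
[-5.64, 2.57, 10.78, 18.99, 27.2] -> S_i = -5.64 + 8.21*i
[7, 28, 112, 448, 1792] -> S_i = 7*4^i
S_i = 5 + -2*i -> [5, 3, 1, -1, -3]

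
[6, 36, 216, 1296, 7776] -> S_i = 6*6^i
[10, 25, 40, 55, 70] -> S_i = 10 + 15*i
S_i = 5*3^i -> [5, 15, 45, 135, 405]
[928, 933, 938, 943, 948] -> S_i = 928 + 5*i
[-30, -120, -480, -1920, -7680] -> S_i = -30*4^i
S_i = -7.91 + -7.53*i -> [-7.91, -15.44, -22.97, -30.5, -38.03]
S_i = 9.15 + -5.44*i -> [9.15, 3.71, -1.73, -7.17, -12.61]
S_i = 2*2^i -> [2, 4, 8, 16, 32]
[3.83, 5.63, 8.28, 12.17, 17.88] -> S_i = 3.83*1.47^i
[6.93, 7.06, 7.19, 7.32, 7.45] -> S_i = 6.93 + 0.13*i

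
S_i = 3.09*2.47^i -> [3.09, 7.63, 18.85, 46.56, 115.01]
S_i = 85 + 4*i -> [85, 89, 93, 97, 101]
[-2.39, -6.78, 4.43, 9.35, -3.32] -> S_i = Random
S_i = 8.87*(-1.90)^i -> [8.87, -16.85, 32.02, -60.84, 115.59]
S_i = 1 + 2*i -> [1, 3, 5, 7, 9]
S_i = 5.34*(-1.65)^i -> [5.34, -8.81, 14.54, -23.99, 39.58]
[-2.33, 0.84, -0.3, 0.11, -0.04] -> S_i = -2.33*(-0.36)^i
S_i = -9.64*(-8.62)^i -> [-9.64, 83.1, -716.29, 6174.46, -53223.83]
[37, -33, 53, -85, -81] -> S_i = Random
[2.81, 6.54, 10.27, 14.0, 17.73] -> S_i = 2.81 + 3.73*i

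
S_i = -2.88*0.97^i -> [-2.88, -2.79, -2.71, -2.63, -2.55]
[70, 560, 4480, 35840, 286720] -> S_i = 70*8^i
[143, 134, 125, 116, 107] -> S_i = 143 + -9*i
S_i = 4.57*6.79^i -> [4.57, 31.03, 210.7, 1430.62, 9713.94]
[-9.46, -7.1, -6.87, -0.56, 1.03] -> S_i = Random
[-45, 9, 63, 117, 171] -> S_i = -45 + 54*i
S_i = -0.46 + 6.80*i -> [-0.46, 6.34, 13.14, 19.94, 26.74]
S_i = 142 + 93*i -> [142, 235, 328, 421, 514]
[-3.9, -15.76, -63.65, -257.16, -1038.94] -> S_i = -3.90*4.04^i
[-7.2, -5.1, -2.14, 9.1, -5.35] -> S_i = Random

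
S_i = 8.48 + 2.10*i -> [8.48, 10.58, 12.68, 14.78, 16.88]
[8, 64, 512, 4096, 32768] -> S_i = 8*8^i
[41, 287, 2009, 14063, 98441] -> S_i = 41*7^i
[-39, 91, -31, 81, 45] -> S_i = Random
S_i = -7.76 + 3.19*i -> [-7.76, -4.57, -1.38, 1.81, 5.0]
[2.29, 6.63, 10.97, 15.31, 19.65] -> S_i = 2.29 + 4.34*i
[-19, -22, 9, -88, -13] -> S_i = Random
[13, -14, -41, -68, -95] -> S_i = 13 + -27*i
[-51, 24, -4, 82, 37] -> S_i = Random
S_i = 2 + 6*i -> [2, 8, 14, 20, 26]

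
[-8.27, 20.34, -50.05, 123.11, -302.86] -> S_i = -8.27*(-2.46)^i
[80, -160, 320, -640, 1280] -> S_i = 80*-2^i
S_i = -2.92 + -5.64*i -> [-2.92, -8.56, -14.2, -19.84, -25.48]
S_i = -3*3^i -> [-3, -9, -27, -81, -243]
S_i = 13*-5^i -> [13, -65, 325, -1625, 8125]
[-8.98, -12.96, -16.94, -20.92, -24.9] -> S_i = -8.98 + -3.98*i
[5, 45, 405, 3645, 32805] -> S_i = 5*9^i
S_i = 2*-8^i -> [2, -16, 128, -1024, 8192]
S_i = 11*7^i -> [11, 77, 539, 3773, 26411]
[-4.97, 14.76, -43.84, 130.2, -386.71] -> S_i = -4.97*(-2.97)^i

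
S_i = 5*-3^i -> [5, -15, 45, -135, 405]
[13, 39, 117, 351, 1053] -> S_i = 13*3^i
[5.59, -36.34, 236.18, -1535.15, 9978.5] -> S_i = 5.59*(-6.50)^i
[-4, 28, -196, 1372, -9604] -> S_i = -4*-7^i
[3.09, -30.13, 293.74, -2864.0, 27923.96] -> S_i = 3.09*(-9.75)^i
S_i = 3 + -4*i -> [3, -1, -5, -9, -13]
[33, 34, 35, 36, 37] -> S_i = 33 + 1*i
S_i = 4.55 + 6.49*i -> [4.55, 11.04, 17.53, 24.02, 30.51]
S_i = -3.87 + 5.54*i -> [-3.87, 1.67, 7.21, 12.75, 18.29]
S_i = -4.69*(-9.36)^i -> [-4.69, 43.9, -410.89, 3845.92, -35997.82]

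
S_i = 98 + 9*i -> [98, 107, 116, 125, 134]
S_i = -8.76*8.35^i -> [-8.76, -73.15, -610.77, -5099.92, -42584.35]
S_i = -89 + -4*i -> [-89, -93, -97, -101, -105]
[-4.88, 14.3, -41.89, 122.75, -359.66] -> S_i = -4.88*(-2.93)^i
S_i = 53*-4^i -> [53, -212, 848, -3392, 13568]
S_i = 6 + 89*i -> [6, 95, 184, 273, 362]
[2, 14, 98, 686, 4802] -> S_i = 2*7^i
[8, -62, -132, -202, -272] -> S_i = 8 + -70*i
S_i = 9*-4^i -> [9, -36, 144, -576, 2304]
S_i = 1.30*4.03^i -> [1.3, 5.24, 21.11, 85.09, 342.9]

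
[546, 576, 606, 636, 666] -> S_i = 546 + 30*i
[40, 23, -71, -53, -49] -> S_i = Random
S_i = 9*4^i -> [9, 36, 144, 576, 2304]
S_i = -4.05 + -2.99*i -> [-4.05, -7.04, -10.03, -13.02, -16.01]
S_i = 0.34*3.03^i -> [0.34, 1.03, 3.12, 9.46, 28.66]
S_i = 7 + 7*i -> [7, 14, 21, 28, 35]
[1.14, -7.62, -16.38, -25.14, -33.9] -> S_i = 1.14 + -8.76*i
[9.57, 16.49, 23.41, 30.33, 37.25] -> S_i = 9.57 + 6.92*i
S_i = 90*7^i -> [90, 630, 4410, 30870, 216090]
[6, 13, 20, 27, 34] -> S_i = 6 + 7*i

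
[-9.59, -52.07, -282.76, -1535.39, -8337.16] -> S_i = -9.59*5.43^i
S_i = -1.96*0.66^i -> [-1.96, -1.29, -0.85, -0.56, -0.37]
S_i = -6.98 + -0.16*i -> [-6.98, -7.14, -7.3, -7.46, -7.62]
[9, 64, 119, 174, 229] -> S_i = 9 + 55*i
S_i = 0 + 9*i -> [0, 9, 18, 27, 36]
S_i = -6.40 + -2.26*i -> [-6.4, -8.66, -10.92, -13.18, -15.44]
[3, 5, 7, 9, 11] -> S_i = 3 + 2*i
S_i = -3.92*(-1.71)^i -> [-3.92, 6.7, -11.46, 19.6, -33.52]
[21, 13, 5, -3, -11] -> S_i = 21 + -8*i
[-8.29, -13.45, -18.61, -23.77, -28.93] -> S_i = -8.29 + -5.16*i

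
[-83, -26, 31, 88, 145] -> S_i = -83 + 57*i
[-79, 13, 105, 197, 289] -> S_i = -79 + 92*i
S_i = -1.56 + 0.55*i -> [-1.56, -1.01, -0.46, 0.09, 0.64]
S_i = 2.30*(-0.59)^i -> [2.3, -1.36, 0.8, -0.47, 0.28]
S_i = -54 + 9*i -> [-54, -45, -36, -27, -18]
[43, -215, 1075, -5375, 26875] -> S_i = 43*-5^i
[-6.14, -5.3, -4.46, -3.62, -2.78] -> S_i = -6.14 + 0.84*i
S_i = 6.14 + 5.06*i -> [6.14, 11.2, 16.26, 21.32, 26.38]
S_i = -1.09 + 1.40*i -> [-1.09, 0.31, 1.71, 3.11, 4.51]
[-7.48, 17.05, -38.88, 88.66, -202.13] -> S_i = -7.48*(-2.28)^i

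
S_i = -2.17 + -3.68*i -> [-2.17, -5.85, -9.53, -13.21, -16.89]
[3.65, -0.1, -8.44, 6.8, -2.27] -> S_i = Random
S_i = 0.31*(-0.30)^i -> [0.31, -0.09, 0.03, -0.01, 0.0]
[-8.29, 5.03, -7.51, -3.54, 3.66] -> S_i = Random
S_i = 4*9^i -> [4, 36, 324, 2916, 26244]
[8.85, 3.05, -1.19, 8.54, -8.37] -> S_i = Random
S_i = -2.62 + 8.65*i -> [-2.62, 6.03, 14.68, 23.33, 31.98]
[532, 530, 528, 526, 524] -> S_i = 532 + -2*i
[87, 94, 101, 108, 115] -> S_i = 87 + 7*i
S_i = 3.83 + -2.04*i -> [3.83, 1.79, -0.25, -2.29, -4.33]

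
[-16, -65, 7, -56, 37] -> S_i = Random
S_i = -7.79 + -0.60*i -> [-7.79, -8.39, -8.99, -9.59, -10.19]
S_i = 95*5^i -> [95, 475, 2375, 11875, 59375]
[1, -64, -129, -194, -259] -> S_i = 1 + -65*i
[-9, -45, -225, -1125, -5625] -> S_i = -9*5^i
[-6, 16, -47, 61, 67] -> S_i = Random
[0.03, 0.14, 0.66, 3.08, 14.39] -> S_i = 0.03*4.68^i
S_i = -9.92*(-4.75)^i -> [-9.92, 47.12, -223.82, 1063.14, -5049.94]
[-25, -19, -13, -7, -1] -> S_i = -25 + 6*i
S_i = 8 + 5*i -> [8, 13, 18, 23, 28]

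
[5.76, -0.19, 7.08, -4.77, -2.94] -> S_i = Random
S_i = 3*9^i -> [3, 27, 243, 2187, 19683]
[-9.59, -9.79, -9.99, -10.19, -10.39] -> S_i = -9.59 + -0.20*i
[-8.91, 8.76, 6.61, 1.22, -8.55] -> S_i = Random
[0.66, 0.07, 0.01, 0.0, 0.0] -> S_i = 0.66*0.10^i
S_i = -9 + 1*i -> [-9, -8, -7, -6, -5]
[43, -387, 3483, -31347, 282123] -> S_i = 43*-9^i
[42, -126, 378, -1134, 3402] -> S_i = 42*-3^i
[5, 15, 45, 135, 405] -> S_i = 5*3^i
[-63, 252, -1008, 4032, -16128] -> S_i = -63*-4^i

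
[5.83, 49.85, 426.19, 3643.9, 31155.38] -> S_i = 5.83*8.55^i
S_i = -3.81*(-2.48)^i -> [-3.81, 9.45, -23.43, 58.11, -144.12]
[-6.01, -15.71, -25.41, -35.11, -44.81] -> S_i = -6.01 + -9.70*i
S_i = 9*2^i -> [9, 18, 36, 72, 144]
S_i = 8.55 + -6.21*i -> [8.55, 2.34, -3.87, -10.08, -16.29]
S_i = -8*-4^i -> [-8, 32, -128, 512, -2048]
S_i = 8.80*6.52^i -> [8.8, 57.38, 374.09, 2439.08, 15902.78]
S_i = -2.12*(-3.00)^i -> [-2.12, 6.36, -19.08, 57.24, -171.72]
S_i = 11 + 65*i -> [11, 76, 141, 206, 271]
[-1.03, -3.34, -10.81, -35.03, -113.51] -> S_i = -1.03*3.24^i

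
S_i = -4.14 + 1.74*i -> [-4.14, -2.4, -0.66, 1.08, 2.82]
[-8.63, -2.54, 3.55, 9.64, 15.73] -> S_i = -8.63 + 6.09*i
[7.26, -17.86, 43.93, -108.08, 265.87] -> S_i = 7.26*(-2.46)^i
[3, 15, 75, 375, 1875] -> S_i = 3*5^i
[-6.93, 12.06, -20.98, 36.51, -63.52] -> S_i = -6.93*(-1.74)^i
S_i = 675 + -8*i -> [675, 667, 659, 651, 643]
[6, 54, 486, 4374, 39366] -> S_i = 6*9^i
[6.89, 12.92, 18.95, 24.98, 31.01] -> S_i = 6.89 + 6.03*i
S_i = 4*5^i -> [4, 20, 100, 500, 2500]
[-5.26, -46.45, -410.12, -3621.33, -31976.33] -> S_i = -5.26*8.83^i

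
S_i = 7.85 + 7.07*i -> [7.85, 14.92, 21.99, 29.06, 36.13]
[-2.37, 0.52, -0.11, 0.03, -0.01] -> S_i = -2.37*(-0.22)^i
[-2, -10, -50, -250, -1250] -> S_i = -2*5^i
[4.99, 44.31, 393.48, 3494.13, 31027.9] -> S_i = 4.99*8.88^i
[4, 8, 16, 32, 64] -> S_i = 4*2^i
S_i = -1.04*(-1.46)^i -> [-1.04, 1.52, -2.22, 3.24, -4.73]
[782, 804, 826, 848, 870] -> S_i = 782 + 22*i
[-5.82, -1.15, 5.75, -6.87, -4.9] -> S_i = Random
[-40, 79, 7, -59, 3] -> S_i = Random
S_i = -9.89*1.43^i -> [-9.89, -14.14, -20.22, -28.92, -41.36]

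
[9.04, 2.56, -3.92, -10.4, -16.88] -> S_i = 9.04 + -6.48*i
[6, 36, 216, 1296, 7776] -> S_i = 6*6^i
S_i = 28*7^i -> [28, 196, 1372, 9604, 67228]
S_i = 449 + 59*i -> [449, 508, 567, 626, 685]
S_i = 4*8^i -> [4, 32, 256, 2048, 16384]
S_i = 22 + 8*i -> [22, 30, 38, 46, 54]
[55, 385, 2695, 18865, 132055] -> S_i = 55*7^i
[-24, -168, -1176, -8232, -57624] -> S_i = -24*7^i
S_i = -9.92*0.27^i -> [-9.92, -2.68, -0.72, -0.2, -0.05]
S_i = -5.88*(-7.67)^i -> [-5.88, 45.1, -345.91, 2653.16, -20349.74]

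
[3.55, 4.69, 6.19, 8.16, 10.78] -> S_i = 3.55*1.32^i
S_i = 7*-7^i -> [7, -49, 343, -2401, 16807]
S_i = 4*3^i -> [4, 12, 36, 108, 324]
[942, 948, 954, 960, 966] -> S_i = 942 + 6*i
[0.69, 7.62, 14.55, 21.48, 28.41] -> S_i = 0.69 + 6.93*i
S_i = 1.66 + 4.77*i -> [1.66, 6.43, 11.2, 15.97, 20.74]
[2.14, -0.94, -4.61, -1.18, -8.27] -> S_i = Random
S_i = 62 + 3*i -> [62, 65, 68, 71, 74]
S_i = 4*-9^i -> [4, -36, 324, -2916, 26244]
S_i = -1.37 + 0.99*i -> [-1.37, -0.38, 0.61, 1.6, 2.59]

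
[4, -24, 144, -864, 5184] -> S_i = 4*-6^i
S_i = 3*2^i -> [3, 6, 12, 24, 48]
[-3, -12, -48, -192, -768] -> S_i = -3*4^i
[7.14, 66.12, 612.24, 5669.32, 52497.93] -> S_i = 7.14*9.26^i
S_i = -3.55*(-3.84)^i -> [-3.55, 13.63, -52.35, 201.01, -771.89]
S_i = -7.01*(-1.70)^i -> [-7.01, 11.92, -20.26, 34.44, -58.55]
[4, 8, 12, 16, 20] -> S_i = 4 + 4*i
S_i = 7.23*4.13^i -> [7.23, 29.86, 123.32, 509.32, 2103.48]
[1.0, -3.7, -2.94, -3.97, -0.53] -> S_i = Random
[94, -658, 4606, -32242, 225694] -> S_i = 94*-7^i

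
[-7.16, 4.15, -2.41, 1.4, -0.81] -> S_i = -7.16*(-0.58)^i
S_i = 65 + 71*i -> [65, 136, 207, 278, 349]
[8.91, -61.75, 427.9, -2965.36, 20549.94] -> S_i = 8.91*(-6.93)^i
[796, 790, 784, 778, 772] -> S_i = 796 + -6*i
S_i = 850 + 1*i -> [850, 851, 852, 853, 854]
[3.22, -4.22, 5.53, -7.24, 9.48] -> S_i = 3.22*(-1.31)^i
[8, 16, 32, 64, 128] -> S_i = 8*2^i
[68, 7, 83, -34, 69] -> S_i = Random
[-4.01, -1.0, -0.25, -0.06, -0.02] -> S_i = -4.01*0.25^i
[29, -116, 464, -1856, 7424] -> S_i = 29*-4^i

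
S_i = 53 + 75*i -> [53, 128, 203, 278, 353]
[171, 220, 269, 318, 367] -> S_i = 171 + 49*i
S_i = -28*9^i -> [-28, -252, -2268, -20412, -183708]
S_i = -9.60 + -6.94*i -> [-9.6, -16.54, -23.48, -30.42, -37.36]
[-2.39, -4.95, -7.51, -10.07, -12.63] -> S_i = -2.39 + -2.56*i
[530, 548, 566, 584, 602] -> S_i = 530 + 18*i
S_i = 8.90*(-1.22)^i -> [8.9, -10.86, 13.25, -16.16, 19.72]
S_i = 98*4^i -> [98, 392, 1568, 6272, 25088]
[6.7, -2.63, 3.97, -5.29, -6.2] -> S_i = Random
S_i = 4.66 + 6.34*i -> [4.66, 11.0, 17.34, 23.68, 30.02]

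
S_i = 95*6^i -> [95, 570, 3420, 20520, 123120]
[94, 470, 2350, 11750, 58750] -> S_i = 94*5^i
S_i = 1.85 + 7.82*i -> [1.85, 9.67, 17.49, 25.31, 33.13]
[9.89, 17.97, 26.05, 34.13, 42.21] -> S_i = 9.89 + 8.08*i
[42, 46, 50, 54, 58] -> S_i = 42 + 4*i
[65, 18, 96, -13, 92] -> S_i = Random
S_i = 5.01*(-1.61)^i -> [5.01, -8.07, 12.99, -20.91, 33.66]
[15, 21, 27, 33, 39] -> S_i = 15 + 6*i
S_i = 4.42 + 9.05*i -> [4.42, 13.47, 22.52, 31.57, 40.62]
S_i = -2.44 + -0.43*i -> [-2.44, -2.87, -3.3, -3.73, -4.16]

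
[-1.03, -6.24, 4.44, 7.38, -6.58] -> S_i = Random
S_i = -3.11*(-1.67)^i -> [-3.11, 5.19, -8.67, 14.48, -24.19]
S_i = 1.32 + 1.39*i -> [1.32, 2.71, 4.1, 5.49, 6.88]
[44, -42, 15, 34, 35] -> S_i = Random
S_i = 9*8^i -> [9, 72, 576, 4608, 36864]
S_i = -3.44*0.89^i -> [-3.44, -3.06, -2.72, -2.43, -2.16]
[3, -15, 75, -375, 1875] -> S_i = 3*-5^i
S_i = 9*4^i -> [9, 36, 144, 576, 2304]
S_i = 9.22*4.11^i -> [9.22, 37.89, 155.75, 640.11, 2630.86]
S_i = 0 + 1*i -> [0, 1, 2, 3, 4]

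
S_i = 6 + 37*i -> [6, 43, 80, 117, 154]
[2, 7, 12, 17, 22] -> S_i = 2 + 5*i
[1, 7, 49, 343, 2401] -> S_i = 1*7^i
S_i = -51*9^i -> [-51, -459, -4131, -37179, -334611]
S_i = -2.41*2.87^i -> [-2.41, -6.92, -19.85, -56.97, -163.51]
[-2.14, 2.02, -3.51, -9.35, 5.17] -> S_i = Random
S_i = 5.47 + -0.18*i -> [5.47, 5.29, 5.11, 4.93, 4.75]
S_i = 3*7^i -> [3, 21, 147, 1029, 7203]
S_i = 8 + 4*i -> [8, 12, 16, 20, 24]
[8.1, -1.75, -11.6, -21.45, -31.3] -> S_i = 8.10 + -9.85*i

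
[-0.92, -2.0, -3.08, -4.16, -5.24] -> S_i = -0.92 + -1.08*i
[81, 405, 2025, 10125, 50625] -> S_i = 81*5^i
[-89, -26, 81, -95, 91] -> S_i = Random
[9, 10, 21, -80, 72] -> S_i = Random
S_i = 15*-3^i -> [15, -45, 135, -405, 1215]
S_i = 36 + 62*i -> [36, 98, 160, 222, 284]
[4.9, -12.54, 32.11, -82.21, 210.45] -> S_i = 4.90*(-2.56)^i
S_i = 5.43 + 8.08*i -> [5.43, 13.51, 21.59, 29.67, 37.75]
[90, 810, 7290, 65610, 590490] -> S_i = 90*9^i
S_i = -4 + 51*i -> [-4, 47, 98, 149, 200]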